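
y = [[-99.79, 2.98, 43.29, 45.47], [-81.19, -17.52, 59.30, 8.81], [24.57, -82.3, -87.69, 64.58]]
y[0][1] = 2.98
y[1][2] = 59.3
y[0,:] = [-99.79, 2.98, 43.29, 45.47]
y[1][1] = -17.52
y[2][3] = 64.58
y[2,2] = -87.69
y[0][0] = -99.79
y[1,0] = -81.19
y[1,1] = -17.52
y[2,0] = 24.57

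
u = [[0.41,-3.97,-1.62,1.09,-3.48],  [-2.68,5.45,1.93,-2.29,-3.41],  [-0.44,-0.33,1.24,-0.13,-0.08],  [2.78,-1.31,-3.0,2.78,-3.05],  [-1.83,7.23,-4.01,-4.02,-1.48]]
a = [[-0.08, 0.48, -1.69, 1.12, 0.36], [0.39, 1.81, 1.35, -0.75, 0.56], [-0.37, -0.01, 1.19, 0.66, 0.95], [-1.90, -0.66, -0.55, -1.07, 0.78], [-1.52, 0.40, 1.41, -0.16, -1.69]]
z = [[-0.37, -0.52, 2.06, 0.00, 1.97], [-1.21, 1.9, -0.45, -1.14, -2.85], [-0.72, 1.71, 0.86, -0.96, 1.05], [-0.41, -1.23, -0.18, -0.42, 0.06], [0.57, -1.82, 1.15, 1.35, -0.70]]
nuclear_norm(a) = 11.08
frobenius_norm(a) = 5.19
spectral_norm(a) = 3.25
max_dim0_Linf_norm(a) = 1.9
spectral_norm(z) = 4.60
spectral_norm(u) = 11.83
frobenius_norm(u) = 14.72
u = a @ z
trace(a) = 0.16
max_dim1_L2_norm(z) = 3.83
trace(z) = 1.27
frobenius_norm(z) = 6.21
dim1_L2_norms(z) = [2.92, 3.83, 2.49, 1.38, 2.7]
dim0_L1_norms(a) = [4.26, 3.36, 6.19, 3.76, 4.34]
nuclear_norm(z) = 11.36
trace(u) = 8.40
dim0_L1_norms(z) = [3.28, 7.18, 4.7, 3.87, 6.63]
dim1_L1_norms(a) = [3.73, 4.86, 3.18, 4.96, 5.18]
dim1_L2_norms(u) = [5.64, 7.58, 1.37, 5.96, 9.49]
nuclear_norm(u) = 26.07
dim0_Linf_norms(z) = [1.21, 1.9, 2.06, 1.35, 2.85]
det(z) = -1.92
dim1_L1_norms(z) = [4.92, 7.55, 5.3, 2.3, 5.59]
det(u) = 81.77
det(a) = -41.91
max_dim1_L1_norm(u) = 18.57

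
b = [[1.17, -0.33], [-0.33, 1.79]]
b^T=[[1.17, -0.33], [-0.33, 1.79]]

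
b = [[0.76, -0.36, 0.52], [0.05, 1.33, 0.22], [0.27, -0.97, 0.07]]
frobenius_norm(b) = 1.95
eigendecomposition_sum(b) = [[0.00-0.00j, (-0+0j), -0.00-0.00j], [0.00-0.00j, (-0+0j), (-0-0j)], [(-0+0j), 0j, 0j]] + [[(0.38+0.21j), (-0.18+1.53j), 0.26+0.37j], [0.02-0.19j, (0.67-0.18j), 0.11-0.17j], [0.14+0.20j, (-0.49+0.72j), (0.03+0.25j)]] + [[(0.38-0.21j), -0.18-1.53j, (0.26-0.37j)], [0.02+0.19j, 0.67+0.18j, 0.11+0.17j], [(0.14-0.2j), -0.49-0.72j, 0.03-0.25j]]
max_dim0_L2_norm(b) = 1.69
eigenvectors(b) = [[(-0.6+0j),-0.81+0.00j,-0.81-0.00j], [-0.11+0.00j,0.13+0.34j,0.13-0.34j], [0.80+0.00j,(-0.41-0.21j),-0.41+0.21j]]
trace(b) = 2.16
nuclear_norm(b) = 2.65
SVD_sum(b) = [[0.11, -0.51, 0.01], [-0.26, 1.26, -0.02], [0.21, -0.98, 0.02]] + [[0.65, 0.15, 0.51], [0.31, 0.07, 0.24], [0.06, 0.01, 0.05]] + [[0.00, 0.0, -0.00], [-0.0, -0.0, 0.0], [-0.0, -0.0, 0.0]]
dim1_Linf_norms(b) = [0.76, 1.33, 0.97]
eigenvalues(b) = [0j, (1.08+0.28j), (1.08-0.28j)]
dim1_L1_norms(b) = [1.64, 1.6, 1.31]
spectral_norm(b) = 1.71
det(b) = 0.00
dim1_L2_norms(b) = [0.99, 1.35, 1.01]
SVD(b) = [[-0.30, -0.9, -0.32], [0.75, -0.43, 0.5], [-0.59, -0.09, 0.8]] @ diag([1.713679316210288, 0.9377648490629455, 0.0005376383478481792]) @ [[-0.2, 0.98, -0.02], [-0.78, -0.17, -0.61], [-0.6, -0.11, 0.80]]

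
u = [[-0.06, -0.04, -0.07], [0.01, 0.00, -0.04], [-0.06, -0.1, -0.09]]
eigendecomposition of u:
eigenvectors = [[-0.17, -0.88, 0.62],[-0.74, 0.46, 0.16],[0.66, 0.12, 0.77]]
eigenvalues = [0.04, -0.03, -0.16]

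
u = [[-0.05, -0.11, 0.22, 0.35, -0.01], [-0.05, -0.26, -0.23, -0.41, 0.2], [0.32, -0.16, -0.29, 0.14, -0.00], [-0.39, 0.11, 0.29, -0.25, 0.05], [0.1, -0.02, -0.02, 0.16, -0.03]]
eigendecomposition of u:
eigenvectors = [[-0.08+0.24j, (-0.08-0.24j), -0.57+0.00j, (-0.43+0j), (-0.68+0j)], [(0.6+0j), (0.6-0j), -0.56+0.00j, 0.36+0.00j, (0.1+0j)], [(0.1+0.48j), (0.1-0.48j), (-0.47+0j), (-0.49+0j), -0.64+0.00j], [(0.03-0.55j), (0.03+0.55j), 0.36+0.00j, 0.37+0.00j, (0.34+0j)], [-0.08+0.18j, (-0.08-0.18j), -0.12+0.00j, 0.56+0.00j, (-0.08+0j)]]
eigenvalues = [(-0.34+0.23j), (-0.34-0.23j), (-0.2+0j), 0j, (-0+0j)]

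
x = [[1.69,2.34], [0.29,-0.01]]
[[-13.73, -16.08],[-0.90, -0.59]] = x@[[-3.21, -2.22], [-3.55, -5.27]]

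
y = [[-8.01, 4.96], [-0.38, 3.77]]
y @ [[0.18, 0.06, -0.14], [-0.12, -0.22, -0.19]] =[[-2.04, -1.57, 0.18], [-0.52, -0.85, -0.66]]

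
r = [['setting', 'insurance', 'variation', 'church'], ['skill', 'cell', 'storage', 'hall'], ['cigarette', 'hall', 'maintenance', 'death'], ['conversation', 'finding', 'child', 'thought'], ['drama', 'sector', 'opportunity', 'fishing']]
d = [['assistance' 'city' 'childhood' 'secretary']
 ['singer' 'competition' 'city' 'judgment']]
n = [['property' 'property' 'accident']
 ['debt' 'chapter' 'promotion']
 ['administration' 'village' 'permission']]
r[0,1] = 'insurance'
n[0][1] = 'property'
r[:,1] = ['insurance', 'cell', 'hall', 'finding', 'sector']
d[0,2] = 'childhood'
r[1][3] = 'hall'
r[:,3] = ['church', 'hall', 'death', 'thought', 'fishing']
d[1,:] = ['singer', 'competition', 'city', 'judgment']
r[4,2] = 'opportunity'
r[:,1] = ['insurance', 'cell', 'hall', 'finding', 'sector']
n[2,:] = ['administration', 'village', 'permission']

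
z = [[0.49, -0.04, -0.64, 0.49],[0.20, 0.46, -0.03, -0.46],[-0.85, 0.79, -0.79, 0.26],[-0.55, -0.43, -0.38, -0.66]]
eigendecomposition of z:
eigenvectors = [[(-0.68+0j), -0.68-0.00j, -0.24+0.09j, -0.24-0.09j], [-0.12+0.53j, (-0.12-0.53j), 0.00-0.19j, 0.00+0.19j], [0.38+0.15j, (0.38-0.15j), (-0.7+0j), -0.70-0.00j], [0.14-0.24j, (0.14+0.24j), (-0.28-0.57j), (-0.28+0.57j)]]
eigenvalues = [(0.73+0.34j), (0.73-0.34j), (-0.98+0.54j), (-0.98-0.54j)]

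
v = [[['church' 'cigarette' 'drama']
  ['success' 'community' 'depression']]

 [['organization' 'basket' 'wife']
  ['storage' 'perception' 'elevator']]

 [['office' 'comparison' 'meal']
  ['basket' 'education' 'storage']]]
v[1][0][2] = 'wife'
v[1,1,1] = 'perception'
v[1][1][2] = 'elevator'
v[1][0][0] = 'organization'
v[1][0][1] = 'basket'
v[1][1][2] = 'elevator'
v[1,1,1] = 'perception'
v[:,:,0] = [['church', 'success'], ['organization', 'storage'], ['office', 'basket']]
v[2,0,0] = 'office'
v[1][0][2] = 'wife'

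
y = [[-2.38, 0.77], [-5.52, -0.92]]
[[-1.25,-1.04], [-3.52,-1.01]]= y@ [[0.60, 0.27], [0.23, -0.52]]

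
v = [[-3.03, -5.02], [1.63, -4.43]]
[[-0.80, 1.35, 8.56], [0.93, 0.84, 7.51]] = v @ [[0.38, -0.08, -0.01], [-0.07, -0.22, -1.7]]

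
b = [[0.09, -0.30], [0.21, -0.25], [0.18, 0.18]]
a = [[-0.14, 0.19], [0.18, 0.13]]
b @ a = [[-0.07, -0.02], [-0.07, 0.01], [0.01, 0.06]]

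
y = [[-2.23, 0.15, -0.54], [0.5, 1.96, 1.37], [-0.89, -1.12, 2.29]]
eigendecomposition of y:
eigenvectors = [[0.98+0.00j, (-0.01-0.08j), (-0.01+0.08j)], [(-0.16+0j), 0.73+0.00j, (0.73-0j)], [(0.15+0j), (0.12+0.67j), 0.12-0.67j]]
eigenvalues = [(-2.34+0j), (2.18+1.19j), (2.18-1.19j)]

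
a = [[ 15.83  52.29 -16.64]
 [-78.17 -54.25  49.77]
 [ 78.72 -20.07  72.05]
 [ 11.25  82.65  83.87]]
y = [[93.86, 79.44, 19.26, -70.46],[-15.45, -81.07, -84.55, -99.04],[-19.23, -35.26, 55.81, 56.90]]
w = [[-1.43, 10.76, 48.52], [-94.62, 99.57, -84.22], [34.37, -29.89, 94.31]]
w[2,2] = 94.31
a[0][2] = -16.64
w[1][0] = -94.62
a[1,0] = -78.17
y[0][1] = 79.44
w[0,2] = 48.52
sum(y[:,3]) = -112.6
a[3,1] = 82.65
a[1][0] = -78.17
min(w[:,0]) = -94.62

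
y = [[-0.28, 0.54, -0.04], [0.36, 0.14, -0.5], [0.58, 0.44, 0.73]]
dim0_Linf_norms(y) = [0.58, 0.54, 0.73]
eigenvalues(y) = [(-0.61+0j), (0.6+0.53j), (0.6-0.53j)]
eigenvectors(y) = [[0.83+0.00j, 0.01+0.31j, (0.01-0.31j)], [-0.52+0.00j, -0.24+0.51j, -0.24-0.51j], [-0.19+0.00j, (0.77+0j), (0.77-0j)]]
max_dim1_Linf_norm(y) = 0.73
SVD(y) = [[0.07, -0.07, 1.0], [-0.14, -0.99, -0.06], [0.99, -0.13, -0.07]] @ diag([1.0388200754134742, 0.6213403783385244, 0.6070329358149221]) @ [[0.49, 0.43, 0.76], [-0.67, -0.38, 0.64], [-0.57, 0.82, -0.11]]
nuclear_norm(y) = 2.27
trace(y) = 0.59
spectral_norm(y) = 1.04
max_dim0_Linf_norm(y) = 0.73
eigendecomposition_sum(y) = [[-0.43+0.00j, (0.26+0j), 0.08-0.00j],[0.27-0.00j, (-0.16-0j), (-0.05+0j)],[(0.1-0j), (-0.06-0j), (-0.02+0j)]] + [[0.07+0.10j,0.14+0.10j,(-0.06+0.15j)], [0.04+0.22j,(0.15+0.27j),-0.22+0.20j], [0.24-0.18j,(0.25-0.34j),0.37+0.16j]] + [[(0.07-0.1j), 0.14-0.10j, -0.06-0.15j], [(0.04-0.22j), (0.15-0.27j), -0.22-0.20j], [0.24+0.18j, 0.25+0.34j, 0.37-0.16j]]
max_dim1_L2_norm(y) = 1.03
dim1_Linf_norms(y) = [0.54, 0.5, 0.73]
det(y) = -0.39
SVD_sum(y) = [[0.03,  0.03,  0.05], [-0.07,  -0.06,  -0.11], [0.5,  0.45,  0.78]] + [[0.03, 0.02, -0.03], [0.41, 0.23, -0.4], [0.06, 0.03, -0.05]] + [[-0.34,0.49,-0.06], [0.02,-0.03,0.0], [0.03,-0.04,0.00]]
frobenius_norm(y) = 1.35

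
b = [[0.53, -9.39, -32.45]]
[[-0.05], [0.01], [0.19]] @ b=[[-0.03, 0.47, 1.62],[0.01, -0.09, -0.32],[0.1, -1.78, -6.17]]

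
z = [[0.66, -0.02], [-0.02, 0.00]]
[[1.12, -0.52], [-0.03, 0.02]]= z @ [[1.71, -0.8], [0.50, -0.23]]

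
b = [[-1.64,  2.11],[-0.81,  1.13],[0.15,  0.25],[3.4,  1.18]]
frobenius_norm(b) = 4.70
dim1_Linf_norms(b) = [2.11, 1.13, 0.25, 3.4]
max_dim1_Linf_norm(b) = 3.4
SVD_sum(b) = [[-1.73, 0.07], [-0.86, 0.04], [0.14, -0.01], [3.34, -0.14]] + [[0.09, 2.04], [0.05, 1.09], [0.01, 0.26], [0.06, 1.32]]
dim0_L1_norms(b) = [6.0, 4.67]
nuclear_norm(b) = 6.54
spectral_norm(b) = 3.87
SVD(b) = [[-0.45, -0.76], [-0.22, -0.41], [0.04, -0.1], [0.87, -0.49]] @ diag([3.865477419072836, 2.677719985853264]) @ [[1.00,-0.04],  [-0.04,-1.0]]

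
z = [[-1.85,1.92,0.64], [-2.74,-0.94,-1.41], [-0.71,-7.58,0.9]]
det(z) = 40.86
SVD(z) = [[0.22, 0.51, 0.83], [-0.13, 0.86, -0.49], [-0.97, -0.01, 0.25]] @ diag([7.917513695761134, 3.421435555362043, 1.5083287499544973]) @ [[0.08, 0.99, -0.07],[-0.96, 0.06, -0.26],[-0.26, 0.09, 0.96]]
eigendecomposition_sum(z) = [[-0.93+1.59j, 0.96+1.13j, (0.32+0.37j)], [-1.13-0.94j, -1.02+0.61j, -0.33+0.20j], [-1.08-2.40j, -2.11+0.19j, -0.69+0.07j]] + [[-0.93-1.59j, (0.96-1.13j), (0.32-0.37j)],[(-1.13+0.94j), (-1.02-0.61j), (-0.33-0.2j)],[(-1.08+2.4j), -2.11-0.19j, -0.69-0.07j]] + [[0.00+0.00j, (-0.01+0j), 0.00+0.00j], [-0.47-0.00j, (1.1-0j), -0.75-0.00j], [(1.45+0j), -3.36+0.00j, 2.28+0.00j]]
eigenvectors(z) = [[-0.30-0.42j, -0.30+0.42j, 0.00+0.00j], [0.38-0.18j, 0.38+0.18j, -0.31+0.00j], [0.74+0.00j, (0.74-0j), (0.95+0j)]]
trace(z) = -1.89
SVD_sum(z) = [[0.14, 1.70, -0.12], [-0.09, -1.06, 0.07], [-0.63, -7.61, 0.52]] + [[-1.67, 0.11, -0.45], [-2.84, 0.18, -0.77], [0.02, -0.00, 0.01]] + [[-0.32, 0.11, 1.21], [0.19, -0.06, -0.71], [-0.1, 0.03, 0.37]]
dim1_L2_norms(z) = [2.74, 3.22, 7.67]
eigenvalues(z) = [(-2.64+2.27j), (-2.64-2.27j), (3.38+0j)]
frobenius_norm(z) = 8.76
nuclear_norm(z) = 12.85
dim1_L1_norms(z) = [4.41, 5.09, 9.19]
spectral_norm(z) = 7.92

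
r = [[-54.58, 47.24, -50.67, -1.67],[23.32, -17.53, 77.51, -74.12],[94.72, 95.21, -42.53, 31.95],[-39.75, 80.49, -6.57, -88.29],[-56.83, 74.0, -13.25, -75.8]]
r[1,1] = -17.53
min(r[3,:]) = -88.29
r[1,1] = -17.53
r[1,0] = 23.32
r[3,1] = 80.49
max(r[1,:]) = 77.51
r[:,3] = [-1.67, -74.12, 31.95, -88.29, -75.8]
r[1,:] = [23.32, -17.53, 77.51, -74.12]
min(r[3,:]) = -88.29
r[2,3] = 31.95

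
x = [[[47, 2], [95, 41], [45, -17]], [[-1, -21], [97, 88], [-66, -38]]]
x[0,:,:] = [[47, 2], [95, 41], [45, -17]]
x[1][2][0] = -66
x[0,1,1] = 41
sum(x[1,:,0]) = 30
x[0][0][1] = 2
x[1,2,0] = -66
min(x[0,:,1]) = -17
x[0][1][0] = 95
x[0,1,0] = 95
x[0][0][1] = 2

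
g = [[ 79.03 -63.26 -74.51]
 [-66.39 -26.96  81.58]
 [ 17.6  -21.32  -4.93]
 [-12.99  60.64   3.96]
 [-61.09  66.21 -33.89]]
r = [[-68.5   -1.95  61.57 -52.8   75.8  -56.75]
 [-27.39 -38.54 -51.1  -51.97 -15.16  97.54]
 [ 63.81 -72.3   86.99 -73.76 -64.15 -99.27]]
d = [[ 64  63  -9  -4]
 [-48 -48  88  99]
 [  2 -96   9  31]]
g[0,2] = -74.51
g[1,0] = -66.39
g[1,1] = -26.96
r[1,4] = -15.16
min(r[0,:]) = -68.5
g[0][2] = -74.51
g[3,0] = -12.99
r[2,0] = 63.81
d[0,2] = -9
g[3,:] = [-12.99, 60.64, 3.96]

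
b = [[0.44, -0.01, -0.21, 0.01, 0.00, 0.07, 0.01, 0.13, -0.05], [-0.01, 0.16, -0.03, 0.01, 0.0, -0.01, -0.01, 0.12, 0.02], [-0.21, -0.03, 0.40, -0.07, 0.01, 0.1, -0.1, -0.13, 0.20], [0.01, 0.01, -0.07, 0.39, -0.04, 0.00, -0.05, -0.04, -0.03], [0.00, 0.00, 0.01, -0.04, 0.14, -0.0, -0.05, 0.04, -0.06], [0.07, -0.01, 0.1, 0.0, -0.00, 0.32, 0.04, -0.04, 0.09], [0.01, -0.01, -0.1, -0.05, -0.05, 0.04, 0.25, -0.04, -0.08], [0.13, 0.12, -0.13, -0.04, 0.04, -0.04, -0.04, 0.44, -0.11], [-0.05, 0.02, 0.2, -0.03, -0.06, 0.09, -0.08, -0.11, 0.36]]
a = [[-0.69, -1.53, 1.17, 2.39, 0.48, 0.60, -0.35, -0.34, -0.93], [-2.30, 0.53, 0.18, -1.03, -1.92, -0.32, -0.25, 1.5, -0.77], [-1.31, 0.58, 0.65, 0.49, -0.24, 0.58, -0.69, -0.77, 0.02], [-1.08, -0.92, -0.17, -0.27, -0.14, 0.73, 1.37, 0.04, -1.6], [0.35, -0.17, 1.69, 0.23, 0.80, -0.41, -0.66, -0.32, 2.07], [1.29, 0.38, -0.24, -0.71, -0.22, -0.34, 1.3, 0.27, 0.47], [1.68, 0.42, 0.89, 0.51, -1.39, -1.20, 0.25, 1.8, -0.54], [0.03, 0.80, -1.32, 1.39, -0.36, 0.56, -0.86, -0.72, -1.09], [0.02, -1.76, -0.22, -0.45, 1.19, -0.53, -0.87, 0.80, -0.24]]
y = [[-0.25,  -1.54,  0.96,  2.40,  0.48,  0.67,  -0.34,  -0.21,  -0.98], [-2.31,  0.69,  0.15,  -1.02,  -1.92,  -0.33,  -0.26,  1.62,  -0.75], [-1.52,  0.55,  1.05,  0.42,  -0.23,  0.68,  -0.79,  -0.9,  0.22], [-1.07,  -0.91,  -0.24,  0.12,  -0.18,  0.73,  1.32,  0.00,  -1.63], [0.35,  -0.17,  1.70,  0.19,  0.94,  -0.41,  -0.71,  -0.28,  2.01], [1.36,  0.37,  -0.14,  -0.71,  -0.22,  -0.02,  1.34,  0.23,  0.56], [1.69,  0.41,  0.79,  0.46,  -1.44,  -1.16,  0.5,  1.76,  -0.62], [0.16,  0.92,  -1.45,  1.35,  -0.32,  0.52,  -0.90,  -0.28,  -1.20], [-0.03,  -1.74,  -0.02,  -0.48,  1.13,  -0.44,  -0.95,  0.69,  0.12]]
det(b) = 0.00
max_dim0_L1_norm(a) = 8.75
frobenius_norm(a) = 8.61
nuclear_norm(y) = 21.72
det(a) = -0.00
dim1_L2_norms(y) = [3.3, 3.73, 2.43, 2.65, 2.96, 2.17, 3.32, 2.74, 2.47]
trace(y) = 2.87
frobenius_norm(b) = 1.21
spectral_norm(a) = 4.42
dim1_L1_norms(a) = [8.48, 8.8, 5.33, 6.32, 6.7, 5.22, 8.68, 7.13, 6.08]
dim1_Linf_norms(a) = [2.39, 2.3, 1.31, 1.6, 2.07, 1.3, 1.8, 1.39, 1.76]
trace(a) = -0.03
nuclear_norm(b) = 2.90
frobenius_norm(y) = 8.71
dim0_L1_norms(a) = [8.75, 7.09, 6.53, 7.47, 6.74, 5.27, 6.6, 6.56, 7.73]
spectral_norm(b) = 0.86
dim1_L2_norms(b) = [0.51, 0.2, 0.54, 0.4, 0.17, 0.36, 0.3, 0.51, 0.45]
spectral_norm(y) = 4.54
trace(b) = 2.90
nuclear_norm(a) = 21.00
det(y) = 39.58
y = a + b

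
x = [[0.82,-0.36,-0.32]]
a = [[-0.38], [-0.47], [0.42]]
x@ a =[[-0.28]]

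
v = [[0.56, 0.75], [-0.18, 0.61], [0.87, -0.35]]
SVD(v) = [[-0.62, -0.66], [0.1, -0.61], [-0.78, 0.44]] @ diag([1.0505230738919167, 1.0278138310125418]) @ [[-0.99, -0.12], [0.12, -0.99]]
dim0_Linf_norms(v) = [0.87, 0.75]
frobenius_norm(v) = 1.47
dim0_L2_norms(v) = [1.05, 1.03]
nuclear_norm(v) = 2.08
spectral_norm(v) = 1.05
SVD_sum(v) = [[0.64,  0.08],[-0.10,  -0.01],[0.81,  0.1]] + [[-0.08, 0.67],[-0.08, 0.62],[0.06, -0.45]]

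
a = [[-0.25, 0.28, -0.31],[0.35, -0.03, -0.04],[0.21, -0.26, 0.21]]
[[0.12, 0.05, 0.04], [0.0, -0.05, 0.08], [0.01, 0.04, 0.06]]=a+[[0.37, -0.23, 0.35], [-0.35, -0.02, 0.12], [-0.2, 0.30, -0.15]]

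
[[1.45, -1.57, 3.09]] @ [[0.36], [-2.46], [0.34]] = [[5.43]]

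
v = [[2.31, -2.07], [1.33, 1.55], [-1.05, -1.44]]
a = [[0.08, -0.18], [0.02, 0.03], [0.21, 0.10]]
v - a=[[2.23, -1.89], [1.31, 1.52], [-1.26, -1.54]]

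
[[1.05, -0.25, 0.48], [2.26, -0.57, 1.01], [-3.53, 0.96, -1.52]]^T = [[1.05,2.26,-3.53],  [-0.25,-0.57,0.96],  [0.48,1.01,-1.52]]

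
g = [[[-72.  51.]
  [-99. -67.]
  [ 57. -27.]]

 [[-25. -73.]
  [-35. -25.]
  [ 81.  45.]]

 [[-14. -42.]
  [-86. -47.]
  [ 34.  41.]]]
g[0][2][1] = -27.0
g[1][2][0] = 81.0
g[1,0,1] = -73.0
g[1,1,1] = -25.0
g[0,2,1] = -27.0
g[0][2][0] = 57.0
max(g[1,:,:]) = 81.0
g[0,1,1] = -67.0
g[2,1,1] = -47.0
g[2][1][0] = -86.0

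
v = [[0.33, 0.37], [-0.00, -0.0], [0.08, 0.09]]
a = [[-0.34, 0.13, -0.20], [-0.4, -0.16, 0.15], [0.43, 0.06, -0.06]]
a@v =[[-0.13, -0.14], [-0.12, -0.13], [0.14, 0.15]]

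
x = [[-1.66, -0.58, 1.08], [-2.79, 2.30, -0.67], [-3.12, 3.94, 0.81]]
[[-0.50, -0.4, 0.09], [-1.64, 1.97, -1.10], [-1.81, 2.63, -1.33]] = x @ [[0.44, -0.14, 0.14], [-0.14, 0.61, -0.26], [0.14, -0.26, 0.16]]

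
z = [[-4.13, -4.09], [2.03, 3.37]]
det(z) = -5.62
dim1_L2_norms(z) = [5.81, 3.93]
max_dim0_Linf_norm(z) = 4.13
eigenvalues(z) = [-2.78, 2.02]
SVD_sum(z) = [[-3.79, -4.38], [2.54, 2.93]] + [[-0.34, 0.29], [-0.51, 0.44]]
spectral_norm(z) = 6.97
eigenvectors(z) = [[-0.95, 0.55], [0.31, -0.83]]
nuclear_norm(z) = 7.78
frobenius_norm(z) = 7.02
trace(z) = -0.76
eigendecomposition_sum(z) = [[-3.56, -2.37], [1.18, 0.78]] + [[-0.57, -1.72], [0.85, 2.59]]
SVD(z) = [[-0.83, 0.56],[0.56, 0.83]] @ diag([6.97238608704822, 0.805377087541246]) @ [[0.65, 0.76],[-0.76, 0.65]]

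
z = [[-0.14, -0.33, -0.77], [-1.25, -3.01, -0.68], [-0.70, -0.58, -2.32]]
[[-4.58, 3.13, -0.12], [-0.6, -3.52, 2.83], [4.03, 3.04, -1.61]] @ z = [[-3.19, -7.84, 1.68], [2.50, 9.15, -3.71], [-3.24, -9.55, -1.44]]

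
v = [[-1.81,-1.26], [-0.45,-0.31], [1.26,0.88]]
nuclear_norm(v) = 2.75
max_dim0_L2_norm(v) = 2.25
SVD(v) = [[-0.8, -0.18], [-0.2, -0.81], [0.56, -0.55]] @ diag([2.743043547686262, 0.0034778580712785338]) @ [[0.82, 0.57], [0.57, -0.82]]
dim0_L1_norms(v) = [3.52, 2.45]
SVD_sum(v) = [[-1.81, -1.26], [-0.45, -0.31], [1.26, 0.88]] + [[-0.00, 0.00],[-0.00, 0.0],[-0.0, 0.00]]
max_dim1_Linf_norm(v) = 1.81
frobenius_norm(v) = 2.74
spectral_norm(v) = 2.74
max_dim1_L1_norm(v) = 3.07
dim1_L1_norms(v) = [3.07, 0.76, 2.14]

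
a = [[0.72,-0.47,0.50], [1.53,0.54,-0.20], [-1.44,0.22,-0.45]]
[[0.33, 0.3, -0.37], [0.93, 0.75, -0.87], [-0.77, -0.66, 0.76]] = a@[[0.54,0.44,-0.6], [0.22,0.19,0.2], [0.09,0.15,0.32]]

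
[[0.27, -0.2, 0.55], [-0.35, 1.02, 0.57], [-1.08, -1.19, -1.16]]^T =[[0.27, -0.35, -1.08],[-0.2, 1.02, -1.19],[0.55, 0.57, -1.16]]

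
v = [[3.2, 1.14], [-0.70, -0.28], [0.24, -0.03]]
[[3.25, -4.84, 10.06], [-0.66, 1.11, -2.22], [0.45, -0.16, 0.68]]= v@ [[1.66, -0.90, 2.92], [-1.81, -1.72, 0.63]]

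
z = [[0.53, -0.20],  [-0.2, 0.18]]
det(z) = 0.06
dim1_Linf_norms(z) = [0.53, 0.2]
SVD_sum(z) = [[0.51, -0.23], [-0.23, 0.11]] + [[0.02, 0.03], [0.03, 0.07]]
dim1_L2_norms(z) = [0.57, 0.27]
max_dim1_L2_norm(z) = 0.57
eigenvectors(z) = [[0.91, 0.41],[-0.41, 0.91]]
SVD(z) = [[-0.91, 0.41],[0.41, 0.91]] @ diag([0.6207536453183663, 0.08924635468163376]) @ [[-0.91, 0.41], [0.41, 0.91]]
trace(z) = 0.71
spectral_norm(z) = 0.62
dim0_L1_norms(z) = [0.73, 0.38]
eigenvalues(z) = [0.62, 0.09]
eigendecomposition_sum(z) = [[0.51, -0.23], [-0.23, 0.11]] + [[0.02, 0.03], [0.03, 0.07]]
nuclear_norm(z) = 0.71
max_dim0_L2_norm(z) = 0.57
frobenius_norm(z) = 0.63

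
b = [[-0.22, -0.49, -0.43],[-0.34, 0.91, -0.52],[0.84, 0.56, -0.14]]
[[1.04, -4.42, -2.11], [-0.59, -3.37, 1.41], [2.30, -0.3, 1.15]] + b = [[0.82, -4.91, -2.54], [-0.93, -2.46, 0.89], [3.14, 0.26, 1.01]]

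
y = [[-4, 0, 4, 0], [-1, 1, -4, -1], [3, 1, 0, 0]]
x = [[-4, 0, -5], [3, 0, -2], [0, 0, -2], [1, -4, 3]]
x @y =[[1, -5, -16, 0], [-18, -2, 12, 0], [-6, -2, 0, 0], [9, -1, 20, 4]]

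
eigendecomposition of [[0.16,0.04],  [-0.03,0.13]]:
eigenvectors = [[(0.76+0j), (0.76-0j)], [-0.28+0.59j, (-0.28-0.59j)]]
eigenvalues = [(0.14+0.03j), (0.14-0.03j)]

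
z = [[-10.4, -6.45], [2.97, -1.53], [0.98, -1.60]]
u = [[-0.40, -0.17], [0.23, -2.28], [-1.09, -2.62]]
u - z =[[10.0,6.28], [-2.74,-0.75], [-2.07,-1.02]]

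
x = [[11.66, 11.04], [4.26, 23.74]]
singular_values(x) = [27.77, 8.27]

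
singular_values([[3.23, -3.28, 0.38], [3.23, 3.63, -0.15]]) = [4.94, 4.54]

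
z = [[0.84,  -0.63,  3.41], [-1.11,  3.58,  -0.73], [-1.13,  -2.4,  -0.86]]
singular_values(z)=[4.55, 3.62, 1.15]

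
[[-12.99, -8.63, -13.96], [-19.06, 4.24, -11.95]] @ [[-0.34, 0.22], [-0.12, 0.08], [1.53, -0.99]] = [[-15.91, 10.27], [-12.31, 7.98]]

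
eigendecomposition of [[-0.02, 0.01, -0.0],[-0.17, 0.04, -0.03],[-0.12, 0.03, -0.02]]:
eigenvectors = [[0.09-0.17j, (0.09+0.17j), (-0.27+0j)], [(0.8+0j), 0.80-0.00j, -0.53+0.00j], [(0.56-0.06j), 0.56+0.06j, 0.80+0.00j]]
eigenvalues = [(-0+0.04j), (-0-0.04j), 0j]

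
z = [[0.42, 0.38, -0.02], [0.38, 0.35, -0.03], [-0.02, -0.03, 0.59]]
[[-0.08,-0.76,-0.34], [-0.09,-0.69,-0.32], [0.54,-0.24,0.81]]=z@[[0.69, -1.05, -1.08],  [-0.93, -0.86, 0.38],  [0.89, -0.48, 1.35]]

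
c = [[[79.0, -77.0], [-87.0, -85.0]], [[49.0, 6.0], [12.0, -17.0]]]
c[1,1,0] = 12.0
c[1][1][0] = 12.0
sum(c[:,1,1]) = -102.0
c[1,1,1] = -17.0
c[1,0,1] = 6.0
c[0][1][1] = -85.0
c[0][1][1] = -85.0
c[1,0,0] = 49.0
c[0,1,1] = -85.0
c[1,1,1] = -17.0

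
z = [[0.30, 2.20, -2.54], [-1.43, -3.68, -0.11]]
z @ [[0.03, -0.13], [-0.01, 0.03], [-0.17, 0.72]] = [[0.42, -1.8], [0.01, -0.0]]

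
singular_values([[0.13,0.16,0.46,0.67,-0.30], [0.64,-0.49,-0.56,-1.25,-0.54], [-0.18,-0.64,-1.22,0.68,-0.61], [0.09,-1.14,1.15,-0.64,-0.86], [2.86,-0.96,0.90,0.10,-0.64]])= [3.48, 1.81, 1.75, 1.38, 0.35]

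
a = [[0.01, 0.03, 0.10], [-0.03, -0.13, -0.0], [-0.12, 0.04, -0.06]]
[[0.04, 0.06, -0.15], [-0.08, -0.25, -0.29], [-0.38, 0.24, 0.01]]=a@[[3.11, -1.28, 1.65], [-0.09, 2.19, 1.82], [0.12, 0.05, -2.17]]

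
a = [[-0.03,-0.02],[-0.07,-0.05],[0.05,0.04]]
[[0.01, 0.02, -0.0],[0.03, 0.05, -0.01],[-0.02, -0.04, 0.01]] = a @ [[-0.3, -0.25, 0.03], [-0.14, -0.62, 0.17]]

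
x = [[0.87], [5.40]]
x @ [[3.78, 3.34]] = [[3.29, 2.91], [20.41, 18.04]]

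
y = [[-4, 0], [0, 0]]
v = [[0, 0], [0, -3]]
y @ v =[[0, 0], [0, 0]]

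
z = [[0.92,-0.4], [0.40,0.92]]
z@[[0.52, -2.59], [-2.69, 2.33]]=[[1.55, -3.31], [-2.27, 1.11]]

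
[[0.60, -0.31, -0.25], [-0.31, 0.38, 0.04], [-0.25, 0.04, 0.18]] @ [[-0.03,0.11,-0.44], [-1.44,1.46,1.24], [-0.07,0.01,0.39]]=[[0.45,  -0.39,  -0.75], [-0.54,  0.52,  0.62], [-0.06,  0.03,  0.23]]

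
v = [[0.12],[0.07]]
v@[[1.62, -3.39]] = [[0.19, -0.41],[0.11, -0.24]]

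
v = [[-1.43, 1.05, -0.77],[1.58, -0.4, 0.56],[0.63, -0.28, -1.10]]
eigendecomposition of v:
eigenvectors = [[-0.47+0.00j, (-0.44+0.39j), -0.44-0.39j], [(-0.88+0j), (0.38-0.32j), 0.38+0.32j], [-0.03+0.00j, (0.64+0j), (0.64-0j)]]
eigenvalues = [(0.47+0j), (-1.7+0.53j), (-1.7-0.53j)]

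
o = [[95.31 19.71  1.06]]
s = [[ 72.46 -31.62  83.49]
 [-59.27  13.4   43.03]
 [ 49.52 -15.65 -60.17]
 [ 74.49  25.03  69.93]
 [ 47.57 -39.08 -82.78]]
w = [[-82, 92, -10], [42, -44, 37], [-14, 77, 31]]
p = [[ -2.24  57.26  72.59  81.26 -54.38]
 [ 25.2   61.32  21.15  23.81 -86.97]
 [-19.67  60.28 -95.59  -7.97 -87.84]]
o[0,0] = 95.31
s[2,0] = 49.52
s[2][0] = 49.52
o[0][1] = 19.71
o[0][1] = 19.71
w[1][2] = 37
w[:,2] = [-10, 37, 31]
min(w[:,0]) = -82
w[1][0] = 42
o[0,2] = 1.06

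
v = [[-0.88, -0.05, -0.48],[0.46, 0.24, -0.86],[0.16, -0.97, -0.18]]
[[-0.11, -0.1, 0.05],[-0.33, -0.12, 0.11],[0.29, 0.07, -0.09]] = v @ [[-0.01, 0.04, -0.01], [-0.35, -0.09, 0.11], [0.28, 0.14, -0.1]]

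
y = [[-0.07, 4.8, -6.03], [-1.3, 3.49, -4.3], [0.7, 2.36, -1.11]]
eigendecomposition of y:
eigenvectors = [[-0.74+0.00j, (-0.74-0j), -0.57+0.00j],[-0.49-0.22j, (-0.49+0.22j), (0.61+0j)],[-0.28+0.29j, (-0.28-0.29j), 0.56+0.00j]]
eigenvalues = [(0.78+3.85j), (0.78-3.85j), (0.74+0j)]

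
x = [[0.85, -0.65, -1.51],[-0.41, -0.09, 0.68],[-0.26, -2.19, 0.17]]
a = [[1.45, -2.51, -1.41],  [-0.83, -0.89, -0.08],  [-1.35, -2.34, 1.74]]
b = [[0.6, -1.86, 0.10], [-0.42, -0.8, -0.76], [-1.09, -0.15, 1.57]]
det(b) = -3.67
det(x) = 0.00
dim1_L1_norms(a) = [5.37, 1.8, 5.43]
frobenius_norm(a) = 4.71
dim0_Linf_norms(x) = [0.85, 2.19, 1.51]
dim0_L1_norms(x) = [1.52, 2.93, 2.36]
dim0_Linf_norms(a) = [1.45, 2.51, 1.74]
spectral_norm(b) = 2.13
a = b + x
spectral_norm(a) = 3.56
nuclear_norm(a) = 7.26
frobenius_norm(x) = 2.99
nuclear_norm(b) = 4.92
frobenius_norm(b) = 2.98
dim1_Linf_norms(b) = [1.86, 0.8, 1.57]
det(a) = -7.46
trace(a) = 2.30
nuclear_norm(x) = 4.21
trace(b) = 1.37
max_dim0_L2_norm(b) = 2.03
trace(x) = 0.93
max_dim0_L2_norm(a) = 3.55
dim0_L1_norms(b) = [2.11, 2.81, 2.43]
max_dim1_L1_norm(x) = 3.01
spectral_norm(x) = 2.32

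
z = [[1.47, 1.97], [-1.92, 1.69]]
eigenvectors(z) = [[(0.71+0j),(0.71-0j)], [0.04+0.70j,(0.04-0.7j)]]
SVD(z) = [[0.53, 0.85], [0.85, -0.53]] @ diag([2.6186832313392867, 2.3930729478857162]) @ [[-0.33, 0.95], [0.95, 0.33]]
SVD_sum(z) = [[-0.45, 1.31], [-0.73, 2.1]] + [[1.92, 0.66], [-1.19, -0.41]]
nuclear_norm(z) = 5.01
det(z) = 6.27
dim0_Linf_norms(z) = [1.92, 1.97]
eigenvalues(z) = [(1.58+1.94j), (1.58-1.94j)]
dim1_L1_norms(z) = [3.44, 3.61]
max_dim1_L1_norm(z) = 3.61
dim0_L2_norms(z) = [2.42, 2.6]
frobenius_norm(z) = 3.55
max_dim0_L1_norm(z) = 3.66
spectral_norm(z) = 2.62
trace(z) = 3.16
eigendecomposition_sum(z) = [[0.74+1.02j, 0.98-0.80j], [-0.96+0.78j, 0.84+0.93j]] + [[(0.74-1.02j), (0.98+0.8j)],[(-0.96-0.78j), (0.84-0.93j)]]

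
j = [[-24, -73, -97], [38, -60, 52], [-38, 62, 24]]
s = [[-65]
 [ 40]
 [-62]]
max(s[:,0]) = 40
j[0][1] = -73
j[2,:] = [-38, 62, 24]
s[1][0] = 40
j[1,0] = 38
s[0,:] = [-65]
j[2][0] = -38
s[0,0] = -65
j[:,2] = [-97, 52, 24]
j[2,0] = -38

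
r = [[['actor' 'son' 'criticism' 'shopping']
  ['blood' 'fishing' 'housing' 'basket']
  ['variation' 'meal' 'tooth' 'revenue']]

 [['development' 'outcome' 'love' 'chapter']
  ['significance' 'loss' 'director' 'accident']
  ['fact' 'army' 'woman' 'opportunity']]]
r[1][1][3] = 'accident'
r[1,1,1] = 'loss'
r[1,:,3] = ['chapter', 'accident', 'opportunity']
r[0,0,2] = 'criticism'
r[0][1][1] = 'fishing'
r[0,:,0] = ['actor', 'blood', 'variation']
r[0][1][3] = 'basket'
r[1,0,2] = 'love'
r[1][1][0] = 'significance'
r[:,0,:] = [['actor', 'son', 'criticism', 'shopping'], ['development', 'outcome', 'love', 'chapter']]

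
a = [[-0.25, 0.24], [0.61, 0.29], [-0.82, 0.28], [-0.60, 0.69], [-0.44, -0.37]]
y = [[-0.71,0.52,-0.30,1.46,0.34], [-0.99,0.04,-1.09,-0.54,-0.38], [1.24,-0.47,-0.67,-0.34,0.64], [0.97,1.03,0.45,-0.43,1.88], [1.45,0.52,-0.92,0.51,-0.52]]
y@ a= [[-0.28,0.78], [1.66,-0.76], [-0.12,-0.50], [-0.55,-0.33], [0.63,0.79]]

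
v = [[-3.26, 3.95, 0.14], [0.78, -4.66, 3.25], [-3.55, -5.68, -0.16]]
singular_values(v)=[8.53, 4.93, 2.63]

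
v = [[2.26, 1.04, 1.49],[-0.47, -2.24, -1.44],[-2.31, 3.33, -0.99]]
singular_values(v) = [4.42, 3.65, 0.54]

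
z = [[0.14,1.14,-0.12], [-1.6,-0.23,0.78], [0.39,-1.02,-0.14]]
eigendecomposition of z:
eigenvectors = [[0.11+0.49j, 0.11-0.49j, 0.43+0.00j], [(-0.71+0j), (-0.71-0j), (0.04+0j)], [0.13-0.47j, 0.13+0.47j, 0.90+0.00j]]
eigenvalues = [(-0.12+1.62j), (-0.12-1.62j), 0j]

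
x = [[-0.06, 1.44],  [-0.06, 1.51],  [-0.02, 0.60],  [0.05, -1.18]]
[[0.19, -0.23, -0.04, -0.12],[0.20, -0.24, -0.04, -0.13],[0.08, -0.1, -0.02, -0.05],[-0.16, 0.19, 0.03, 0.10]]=x @ [[-0.06, 0.05, 0.15, -0.18], [0.13, -0.16, -0.02, -0.09]]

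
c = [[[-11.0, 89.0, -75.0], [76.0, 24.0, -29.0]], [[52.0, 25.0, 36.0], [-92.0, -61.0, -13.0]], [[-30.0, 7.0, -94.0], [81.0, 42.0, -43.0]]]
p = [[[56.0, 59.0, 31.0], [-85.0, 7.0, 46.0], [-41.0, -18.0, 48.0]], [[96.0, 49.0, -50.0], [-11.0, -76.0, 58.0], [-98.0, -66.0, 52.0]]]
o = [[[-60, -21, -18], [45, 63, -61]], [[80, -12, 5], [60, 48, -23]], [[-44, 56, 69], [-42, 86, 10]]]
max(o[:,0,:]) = 80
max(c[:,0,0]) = 52.0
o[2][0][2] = 69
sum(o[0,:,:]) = -52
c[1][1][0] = -92.0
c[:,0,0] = [-11.0, 52.0, -30.0]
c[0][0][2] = -75.0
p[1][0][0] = 96.0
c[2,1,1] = 42.0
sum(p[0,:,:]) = 103.0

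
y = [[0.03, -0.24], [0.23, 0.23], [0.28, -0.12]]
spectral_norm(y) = 0.38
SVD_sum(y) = [[-0.1,-0.07], [0.26,0.19], [0.12,0.09]] + [[0.13, -0.17], [-0.03, 0.04], [0.16, -0.21]]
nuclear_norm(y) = 0.72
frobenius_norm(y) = 0.51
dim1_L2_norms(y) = [0.24, 0.33, 0.3]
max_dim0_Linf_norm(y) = 0.28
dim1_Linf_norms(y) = [0.24, 0.23, 0.28]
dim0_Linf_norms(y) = [0.28, 0.24]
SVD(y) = [[0.32, 0.62], [-0.86, -0.14], [-0.41, 0.77]] @ diag([0.3757506252177147, 0.3404577325432579]) @ [[-0.80, -0.60], [0.60, -0.8]]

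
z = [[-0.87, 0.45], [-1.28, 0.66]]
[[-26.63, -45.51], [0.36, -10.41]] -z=[[-25.76,-45.96], [1.64,-11.07]]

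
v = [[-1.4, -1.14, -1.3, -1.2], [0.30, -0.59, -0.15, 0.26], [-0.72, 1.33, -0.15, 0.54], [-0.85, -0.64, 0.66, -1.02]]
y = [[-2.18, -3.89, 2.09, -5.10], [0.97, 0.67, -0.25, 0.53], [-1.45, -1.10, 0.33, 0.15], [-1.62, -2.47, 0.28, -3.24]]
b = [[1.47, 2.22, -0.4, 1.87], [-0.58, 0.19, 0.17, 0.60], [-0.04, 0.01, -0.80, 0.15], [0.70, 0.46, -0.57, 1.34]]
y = v @ b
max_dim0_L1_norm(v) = 3.7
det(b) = -1.46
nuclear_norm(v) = 5.99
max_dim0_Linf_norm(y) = 5.1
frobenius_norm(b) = 3.87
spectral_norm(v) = 2.79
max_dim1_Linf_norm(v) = 1.4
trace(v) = -3.16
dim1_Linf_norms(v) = [1.4, 0.59, 1.33, 1.02]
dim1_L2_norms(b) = [3.28, 0.87, 0.81, 1.68]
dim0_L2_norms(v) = [1.81, 1.96, 1.47, 1.69]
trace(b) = 2.20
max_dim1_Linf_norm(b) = 2.22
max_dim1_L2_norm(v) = 2.53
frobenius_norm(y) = 8.65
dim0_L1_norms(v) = [3.27, 3.7, 2.26, 3.02]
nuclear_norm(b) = 5.93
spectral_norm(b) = 3.62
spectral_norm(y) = 8.44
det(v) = -1.78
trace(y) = -4.42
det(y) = 2.60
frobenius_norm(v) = 3.48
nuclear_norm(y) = 11.18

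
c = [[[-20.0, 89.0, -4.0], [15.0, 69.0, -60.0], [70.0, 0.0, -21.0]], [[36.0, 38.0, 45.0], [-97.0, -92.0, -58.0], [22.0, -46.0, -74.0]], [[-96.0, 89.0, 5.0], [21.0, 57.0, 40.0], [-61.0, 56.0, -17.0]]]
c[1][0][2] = 45.0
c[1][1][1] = -92.0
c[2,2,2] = -17.0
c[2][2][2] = -17.0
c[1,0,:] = [36.0, 38.0, 45.0]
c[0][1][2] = -60.0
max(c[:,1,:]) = 69.0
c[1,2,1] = -46.0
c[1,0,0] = 36.0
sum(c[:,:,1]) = 260.0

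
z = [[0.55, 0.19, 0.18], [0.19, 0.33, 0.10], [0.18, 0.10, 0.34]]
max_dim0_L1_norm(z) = 0.92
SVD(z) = [[-0.78,-0.30,-0.55], [-0.45,-0.35,0.82], [-0.44,0.89,0.14]] @ diag([0.7603843313258306, 0.2396156686741694, 0.21999999999999992]) @ [[-0.78, -0.45, -0.44], [-0.30, -0.35, 0.89], [-0.55, 0.82, 0.14]]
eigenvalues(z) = [0.76, 0.22, 0.24]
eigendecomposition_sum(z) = [[0.46,  0.26,  0.26],[0.26,  0.15,  0.15],[0.26,  0.15,  0.15]] + [[0.07, -0.10, -0.02],[-0.1, 0.15, 0.02],[-0.02, 0.02, 0.0]] + [[0.02,0.03,-0.06], [0.03,0.03,-0.07], [-0.06,-0.07,0.19]]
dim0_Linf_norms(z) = [0.55, 0.33, 0.34]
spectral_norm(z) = 0.76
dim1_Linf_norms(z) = [0.55, 0.33, 0.34]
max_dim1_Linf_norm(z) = 0.55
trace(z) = 1.22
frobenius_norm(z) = 0.83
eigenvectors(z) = [[-0.78, -0.55, -0.30], [-0.45, 0.82, -0.35], [-0.44, 0.14, 0.89]]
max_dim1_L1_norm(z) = 0.92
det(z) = 0.04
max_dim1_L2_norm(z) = 0.61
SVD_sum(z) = [[0.46,0.26,0.26], [0.26,0.15,0.15], [0.26,0.15,0.15]] + [[0.02,0.03,-0.06],[0.03,0.03,-0.07],[-0.06,-0.07,0.19]] + [[0.07,-0.10,-0.02], [-0.10,0.15,0.02], [-0.02,0.02,0.0]]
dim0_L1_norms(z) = [0.92, 0.62, 0.62]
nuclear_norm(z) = 1.22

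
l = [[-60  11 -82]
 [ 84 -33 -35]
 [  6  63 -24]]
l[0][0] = -60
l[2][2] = -24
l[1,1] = -33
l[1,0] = 84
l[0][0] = -60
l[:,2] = [-82, -35, -24]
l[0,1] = 11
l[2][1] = 63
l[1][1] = -33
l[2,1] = 63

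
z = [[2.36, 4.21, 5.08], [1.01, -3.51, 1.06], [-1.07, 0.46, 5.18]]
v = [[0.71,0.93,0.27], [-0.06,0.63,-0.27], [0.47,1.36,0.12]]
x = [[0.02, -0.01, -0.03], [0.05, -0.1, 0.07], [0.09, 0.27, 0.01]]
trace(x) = -0.07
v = z @ x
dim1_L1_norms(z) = [11.65, 5.58, 6.71]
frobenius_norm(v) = 2.00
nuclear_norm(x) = 0.44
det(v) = 0.10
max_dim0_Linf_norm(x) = 0.27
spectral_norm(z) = 8.17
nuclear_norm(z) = 14.98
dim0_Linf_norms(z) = [2.36, 4.21, 5.18]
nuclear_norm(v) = 2.57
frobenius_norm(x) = 0.32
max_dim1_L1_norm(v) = 1.95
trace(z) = 4.03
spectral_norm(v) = 1.92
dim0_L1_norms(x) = [0.16, 0.38, 0.11]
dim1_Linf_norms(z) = [5.08, 3.51, 5.18]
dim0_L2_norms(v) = [0.85, 1.76, 0.4]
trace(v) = 1.46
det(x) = -0.00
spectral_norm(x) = 0.30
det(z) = -87.58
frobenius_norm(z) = 9.58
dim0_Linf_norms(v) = [0.71, 1.36, 0.27]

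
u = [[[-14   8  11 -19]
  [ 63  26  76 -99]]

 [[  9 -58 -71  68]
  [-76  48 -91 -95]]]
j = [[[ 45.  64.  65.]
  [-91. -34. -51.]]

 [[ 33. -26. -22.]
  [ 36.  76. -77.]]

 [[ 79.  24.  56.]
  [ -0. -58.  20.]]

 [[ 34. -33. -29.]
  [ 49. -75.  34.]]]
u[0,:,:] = [[-14, 8, 11, -19], [63, 26, 76, -99]]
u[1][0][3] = 68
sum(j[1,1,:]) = 35.0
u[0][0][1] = 8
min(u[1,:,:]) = -95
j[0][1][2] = -51.0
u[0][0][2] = 11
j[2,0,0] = 79.0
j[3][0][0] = 34.0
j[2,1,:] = [-0.0, -58.0, 20.0]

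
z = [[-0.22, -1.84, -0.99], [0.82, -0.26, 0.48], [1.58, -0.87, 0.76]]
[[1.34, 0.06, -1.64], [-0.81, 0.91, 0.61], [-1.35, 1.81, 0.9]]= z@[[-1.31,0.25,0.31], [-0.67,-0.66,0.35], [0.18,1.11,0.94]]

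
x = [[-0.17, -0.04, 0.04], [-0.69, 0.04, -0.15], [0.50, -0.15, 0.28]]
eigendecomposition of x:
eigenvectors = [[-0.09, 0.43, -0.07], [0.50, 0.89, 0.83], [-0.86, -0.15, 0.55]]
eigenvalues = [0.42, -0.27, -0.0]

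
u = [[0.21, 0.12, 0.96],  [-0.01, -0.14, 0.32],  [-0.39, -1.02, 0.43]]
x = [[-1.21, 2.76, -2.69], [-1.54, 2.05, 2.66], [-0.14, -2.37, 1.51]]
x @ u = [[0.77,2.21,-1.44], [-1.38,-3.18,0.32], [-0.59,-1.23,-0.24]]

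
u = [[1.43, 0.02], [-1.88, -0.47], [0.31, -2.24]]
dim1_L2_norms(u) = [1.43, 1.94, 2.26]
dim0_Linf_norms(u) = [1.88, 2.24]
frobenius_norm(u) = 3.30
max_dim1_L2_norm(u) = 2.26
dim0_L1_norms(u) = [3.62, 2.73]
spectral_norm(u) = 2.40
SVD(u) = [[-0.55, -0.23], [0.80, 0.13], [0.24, -0.96]] @ diag([2.401142244042454, 2.2691002454441653]) @ [[-0.92, -0.38], [-0.38, 0.92]]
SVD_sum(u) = [[1.23, 0.51],[-1.77, -0.73],[-0.53, -0.22]] + [[0.20, -0.49], [-0.11, 0.26], [0.84, -2.02]]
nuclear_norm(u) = 4.67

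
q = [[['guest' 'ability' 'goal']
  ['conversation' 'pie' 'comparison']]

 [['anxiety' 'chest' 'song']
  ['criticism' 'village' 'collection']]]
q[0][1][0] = 'conversation'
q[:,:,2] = [['goal', 'comparison'], ['song', 'collection']]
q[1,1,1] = 'village'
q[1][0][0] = 'anxiety'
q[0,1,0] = 'conversation'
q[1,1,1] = 'village'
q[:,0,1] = ['ability', 'chest']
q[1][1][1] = 'village'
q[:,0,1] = ['ability', 'chest']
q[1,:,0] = ['anxiety', 'criticism']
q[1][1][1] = 'village'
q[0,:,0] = ['guest', 'conversation']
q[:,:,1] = [['ability', 'pie'], ['chest', 'village']]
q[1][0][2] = 'song'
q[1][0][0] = 'anxiety'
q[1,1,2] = 'collection'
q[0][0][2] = 'goal'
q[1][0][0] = 'anxiety'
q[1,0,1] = 'chest'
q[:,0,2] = ['goal', 'song']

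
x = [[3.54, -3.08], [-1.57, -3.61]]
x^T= [[3.54, -1.57], [-3.08, -3.61]]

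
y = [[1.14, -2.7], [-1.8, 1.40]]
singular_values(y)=[3.6, 0.91]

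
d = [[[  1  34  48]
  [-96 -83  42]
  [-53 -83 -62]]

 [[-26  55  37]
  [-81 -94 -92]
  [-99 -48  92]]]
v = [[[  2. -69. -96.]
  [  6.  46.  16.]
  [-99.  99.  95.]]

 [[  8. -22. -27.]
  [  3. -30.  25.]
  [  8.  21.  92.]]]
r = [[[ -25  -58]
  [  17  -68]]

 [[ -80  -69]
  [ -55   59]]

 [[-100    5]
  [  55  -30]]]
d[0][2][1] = -83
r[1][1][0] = -55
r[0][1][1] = -68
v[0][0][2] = -96.0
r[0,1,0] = 17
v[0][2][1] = 99.0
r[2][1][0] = 55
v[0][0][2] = -96.0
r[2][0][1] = 5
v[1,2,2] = 92.0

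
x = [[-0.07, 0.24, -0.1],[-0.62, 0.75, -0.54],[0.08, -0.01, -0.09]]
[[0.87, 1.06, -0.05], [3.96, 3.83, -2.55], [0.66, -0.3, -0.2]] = x @[[0.74, -1.91, 3.25], [0.98, 4.34, 2.76], [-6.83, 1.13, 4.83]]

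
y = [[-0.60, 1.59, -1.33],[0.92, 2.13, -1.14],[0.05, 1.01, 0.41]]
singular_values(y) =[3.25, 1.15, 0.8]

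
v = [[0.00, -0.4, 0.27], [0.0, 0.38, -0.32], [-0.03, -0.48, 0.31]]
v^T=[[0.0, 0.0, -0.03],[-0.4, 0.38, -0.48],[0.27, -0.32, 0.31]]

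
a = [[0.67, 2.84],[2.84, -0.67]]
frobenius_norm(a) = 4.13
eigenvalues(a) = [2.92, -2.92]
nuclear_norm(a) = 5.84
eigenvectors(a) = [[0.78, -0.62], [0.62, 0.78]]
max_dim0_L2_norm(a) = 2.92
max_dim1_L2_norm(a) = 2.92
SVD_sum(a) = [[0.67, 0.0], [2.84, 0.0]] + [[0.0, 2.84], [0.0, -0.67]]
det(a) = -8.51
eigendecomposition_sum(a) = [[1.79, 1.42],[1.42, 1.12]] + [[-1.12, 1.42], [1.42, -1.79]]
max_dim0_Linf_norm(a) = 2.84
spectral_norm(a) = 2.92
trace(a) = 0.00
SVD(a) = [[-0.23, -0.97], [-0.97, 0.23]] @ diag([2.917961617293826, 2.917961617293826]) @ [[-1.0, -0.0], [-0.00, -1.00]]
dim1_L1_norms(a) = [3.51, 3.51]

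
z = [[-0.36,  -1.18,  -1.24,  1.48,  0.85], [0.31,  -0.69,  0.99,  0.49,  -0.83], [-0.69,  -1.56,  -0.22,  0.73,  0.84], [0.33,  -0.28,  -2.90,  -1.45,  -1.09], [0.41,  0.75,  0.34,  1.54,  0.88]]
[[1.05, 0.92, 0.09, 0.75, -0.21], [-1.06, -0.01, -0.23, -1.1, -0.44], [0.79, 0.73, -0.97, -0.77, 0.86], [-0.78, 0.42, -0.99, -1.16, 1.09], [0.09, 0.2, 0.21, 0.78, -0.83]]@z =[[0.01,-2.38,-2.66,0.66,-0.8], [-0.01,1.59,4.4,-0.82,-0.27], [0.71,0.94,2.48,3.26,0.85], [1.16,3.32,5.34,1.69,0.38], [-0.2,-1.41,-2.50,-2.02,-1.49]]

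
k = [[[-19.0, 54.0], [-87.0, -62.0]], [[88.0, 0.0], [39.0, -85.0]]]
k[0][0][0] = -19.0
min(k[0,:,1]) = -62.0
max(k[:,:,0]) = 88.0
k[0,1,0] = -87.0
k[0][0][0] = -19.0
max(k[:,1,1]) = -62.0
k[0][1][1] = -62.0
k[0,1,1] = -62.0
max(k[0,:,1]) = 54.0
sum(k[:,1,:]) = -195.0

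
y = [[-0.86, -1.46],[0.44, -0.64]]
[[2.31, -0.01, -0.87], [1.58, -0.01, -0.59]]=y@[[0.69, -0.00, -0.26], [-1.99, 0.01, 0.75]]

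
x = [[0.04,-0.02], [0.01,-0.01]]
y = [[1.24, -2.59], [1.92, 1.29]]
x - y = [[-1.20, 2.57], [-1.91, -1.30]]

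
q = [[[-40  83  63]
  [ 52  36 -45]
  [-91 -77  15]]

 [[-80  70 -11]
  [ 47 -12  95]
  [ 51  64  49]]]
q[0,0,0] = -40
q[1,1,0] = 47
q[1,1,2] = 95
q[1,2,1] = 64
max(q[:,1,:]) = 95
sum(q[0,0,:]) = 106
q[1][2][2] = 49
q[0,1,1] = 36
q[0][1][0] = 52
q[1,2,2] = 49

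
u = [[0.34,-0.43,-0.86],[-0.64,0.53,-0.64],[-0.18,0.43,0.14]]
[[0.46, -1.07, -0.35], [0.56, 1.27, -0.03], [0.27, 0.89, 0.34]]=u @ [[1.0, -0.64, 0.71],[1.31, 1.76, 1.02],[-0.79, 0.11, 0.18]]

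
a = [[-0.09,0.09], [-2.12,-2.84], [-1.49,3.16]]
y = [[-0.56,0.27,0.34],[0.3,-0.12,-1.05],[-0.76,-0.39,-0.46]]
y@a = [[-1.03,0.26], [1.79,-2.95], [1.58,-0.41]]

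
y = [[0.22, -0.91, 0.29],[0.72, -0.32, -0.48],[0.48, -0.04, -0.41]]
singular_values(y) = [1.18, 0.9, 0.0]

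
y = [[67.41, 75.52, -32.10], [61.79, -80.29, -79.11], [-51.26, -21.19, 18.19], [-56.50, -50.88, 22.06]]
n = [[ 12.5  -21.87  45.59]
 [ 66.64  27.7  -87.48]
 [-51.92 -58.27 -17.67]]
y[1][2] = -79.11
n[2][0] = -51.92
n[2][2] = -17.67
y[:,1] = [75.52, -80.29, -21.19, -50.88]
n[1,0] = 66.64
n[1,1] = 27.7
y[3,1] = -50.88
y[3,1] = -50.88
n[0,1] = -21.87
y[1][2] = -79.11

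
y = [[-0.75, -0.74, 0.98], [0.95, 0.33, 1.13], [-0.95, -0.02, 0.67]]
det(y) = 1.371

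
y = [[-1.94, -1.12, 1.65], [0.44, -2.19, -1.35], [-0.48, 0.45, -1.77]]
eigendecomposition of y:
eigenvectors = [[0.78+0.00j, 0.78-0.00j, 0.78+0.00j], [(-0.24-0.43j), -0.24+0.43j, 0.57+0.00j], [(-0.12+0.36j), -0.12-0.36j, (0.26+0j)]]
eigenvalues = [(-1.85+1.38j), (-1.85-1.38j), (-2.21+0j)]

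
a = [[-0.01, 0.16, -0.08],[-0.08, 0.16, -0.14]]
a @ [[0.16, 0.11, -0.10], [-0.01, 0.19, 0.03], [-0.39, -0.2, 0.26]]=[[0.03,  0.05,  -0.02], [0.04,  0.05,  -0.02]]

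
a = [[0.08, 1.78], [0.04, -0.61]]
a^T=[[0.08, 0.04],[1.78, -0.61]]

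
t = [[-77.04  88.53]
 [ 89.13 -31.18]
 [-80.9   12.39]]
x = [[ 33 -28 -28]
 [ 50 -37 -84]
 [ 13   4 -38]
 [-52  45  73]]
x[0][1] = -28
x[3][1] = 45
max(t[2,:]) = 12.39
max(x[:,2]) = 73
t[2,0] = -80.9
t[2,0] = -80.9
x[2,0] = 13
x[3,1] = 45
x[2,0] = 13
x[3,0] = -52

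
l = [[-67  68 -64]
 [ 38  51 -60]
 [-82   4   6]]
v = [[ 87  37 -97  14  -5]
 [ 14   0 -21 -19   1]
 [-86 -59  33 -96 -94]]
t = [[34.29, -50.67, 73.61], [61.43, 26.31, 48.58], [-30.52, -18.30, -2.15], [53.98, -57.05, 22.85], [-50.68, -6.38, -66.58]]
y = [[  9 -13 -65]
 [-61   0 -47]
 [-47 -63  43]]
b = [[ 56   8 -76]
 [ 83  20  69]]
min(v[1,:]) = -21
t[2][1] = -18.3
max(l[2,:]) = 6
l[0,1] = 68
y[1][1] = 0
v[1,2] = -21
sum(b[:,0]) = 139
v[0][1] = 37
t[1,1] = 26.31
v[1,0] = 14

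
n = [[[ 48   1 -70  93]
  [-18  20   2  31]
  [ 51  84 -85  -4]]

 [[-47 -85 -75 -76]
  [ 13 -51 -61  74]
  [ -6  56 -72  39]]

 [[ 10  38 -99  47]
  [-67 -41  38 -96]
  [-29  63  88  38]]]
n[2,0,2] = -99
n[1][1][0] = 13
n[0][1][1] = 20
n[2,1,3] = -96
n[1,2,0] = -6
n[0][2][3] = -4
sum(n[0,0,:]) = 72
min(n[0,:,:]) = -85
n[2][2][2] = 88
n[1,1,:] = [13, -51, -61, 74]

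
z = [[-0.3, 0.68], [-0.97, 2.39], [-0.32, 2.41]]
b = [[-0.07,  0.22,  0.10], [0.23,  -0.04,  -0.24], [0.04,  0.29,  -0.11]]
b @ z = [[-0.22,0.72],[0.05,-0.52],[-0.26,0.46]]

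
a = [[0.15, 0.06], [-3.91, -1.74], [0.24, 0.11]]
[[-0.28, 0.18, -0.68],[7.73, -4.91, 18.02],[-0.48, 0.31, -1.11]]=a @ [[-0.98,0.41,-3.78], [-2.24,1.90,-1.86]]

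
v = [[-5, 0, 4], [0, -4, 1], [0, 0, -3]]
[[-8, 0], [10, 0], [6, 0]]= v @ [[0, 0], [-3, 0], [-2, 0]]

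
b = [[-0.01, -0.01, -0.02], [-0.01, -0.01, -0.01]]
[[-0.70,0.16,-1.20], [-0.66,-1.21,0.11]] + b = [[-0.71, 0.15, -1.22], [-0.67, -1.22, 0.10]]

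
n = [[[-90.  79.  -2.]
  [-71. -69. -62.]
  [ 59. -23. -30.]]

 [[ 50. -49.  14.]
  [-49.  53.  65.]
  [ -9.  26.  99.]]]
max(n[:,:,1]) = 79.0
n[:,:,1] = [[79.0, -69.0, -23.0], [-49.0, 53.0, 26.0]]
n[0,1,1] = -69.0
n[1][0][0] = 50.0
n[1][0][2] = 14.0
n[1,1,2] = 65.0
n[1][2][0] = -9.0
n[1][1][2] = 65.0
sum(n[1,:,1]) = 30.0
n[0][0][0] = -90.0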